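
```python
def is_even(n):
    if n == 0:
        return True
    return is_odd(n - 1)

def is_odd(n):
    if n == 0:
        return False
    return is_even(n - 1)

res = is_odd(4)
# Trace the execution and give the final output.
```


is_odd(4)
= is_even(3)
= is_odd(2)
= is_even(1)
= is_odd(0)
n == 0: return False
= False


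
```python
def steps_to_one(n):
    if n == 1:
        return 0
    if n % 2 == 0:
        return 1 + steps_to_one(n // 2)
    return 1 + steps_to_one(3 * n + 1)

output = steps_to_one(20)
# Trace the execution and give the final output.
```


steps_to_one(20)
20 is even -> steps_to_one(10)
10 is even -> steps_to_one(5)
5 is odd -> 3*5+1 = 16 -> steps_to_one(16)
16 is even -> steps_to_one(8)
8 is even -> steps_to_one(4)
4 is even -> steps_to_one(2)
2 is even -> steps_to_one(1)
Reached 1 after 7 steps
= 7


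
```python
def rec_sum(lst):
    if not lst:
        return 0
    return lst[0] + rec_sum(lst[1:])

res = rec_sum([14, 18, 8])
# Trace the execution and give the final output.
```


rec_sum([14, 18, 8])
= 14 + rec_sum([18, 8])
= 14 + 18 + rec_sum([8])
= 14 + 18 + 8 + rec_sum([])
= 14 + 18 + 8 + 0
= 40


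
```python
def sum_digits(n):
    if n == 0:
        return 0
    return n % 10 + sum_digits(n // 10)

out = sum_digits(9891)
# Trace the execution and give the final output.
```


sum_digits(9891)
= 1 + sum_digits(989)
= 1 + 9 + sum_digits(98)
= 1 + 9 + 8 + sum_digits(9)
= 1 + 9 + 8 + 9 + sum_digits(0)
= 1 + 9 + 8 + 9 + 0
= 27


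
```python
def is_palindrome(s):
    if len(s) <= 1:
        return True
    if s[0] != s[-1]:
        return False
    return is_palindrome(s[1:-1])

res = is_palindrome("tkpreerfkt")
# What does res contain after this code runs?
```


is_palindrome("tkpreerfkt")
"tkpreerfkt": s[0]='t' == s[-1]='t' -> is_palindrome("kpreerfk")
"kpreerfk": s[0]='k' == s[-1]='k' -> is_palindrome("preerf")
"preerf": s[0]='p' != s[-1]='f' -> False
= False


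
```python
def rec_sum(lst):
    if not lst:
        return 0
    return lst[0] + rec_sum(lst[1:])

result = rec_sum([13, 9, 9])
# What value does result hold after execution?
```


rec_sum([13, 9, 9])
= 13 + rec_sum([9, 9])
= 13 + 9 + rec_sum([9])
= 13 + 9 + 9 + rec_sum([])
= 13 + 9 + 9 + 0
= 31


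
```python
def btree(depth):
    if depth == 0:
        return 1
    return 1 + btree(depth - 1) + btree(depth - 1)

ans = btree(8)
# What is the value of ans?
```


btree(8)
= 1 + btree(7) + btree(7)
= 1 + 2 * btree(7)
btree(k) = 2^(k+1) - 1
btree(0) = 1
btree(1) = 3
btree(2) = 7
btree(3) = 15
btree(4) = 31
btree(8) = 2^9 - 1 = 511


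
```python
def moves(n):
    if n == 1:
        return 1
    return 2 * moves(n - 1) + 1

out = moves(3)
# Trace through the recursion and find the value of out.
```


moves(3)
= 2 * moves(2) + 1
= 2 * (2 * moves(1) + 1) + 1
Now compute bottom-up:
moves(1) = 1
moves(2) = 2 * 1 + 1 = 3
moves(3) = 2 * 3 + 1 = 7
= 7


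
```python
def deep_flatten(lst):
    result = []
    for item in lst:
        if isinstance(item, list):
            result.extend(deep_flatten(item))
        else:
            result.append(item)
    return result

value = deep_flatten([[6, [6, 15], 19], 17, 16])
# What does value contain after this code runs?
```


deep_flatten([[6, [6, 15], 19], 17, 16])
Processing each element:
  [6, [6, 15], 19] is a list -> deep_flatten recursively -> [6, 6, 15, 19]
  17 is not a list -> append 17
  16 is not a list -> append 16
= [6, 6, 15, 19, 17, 16]


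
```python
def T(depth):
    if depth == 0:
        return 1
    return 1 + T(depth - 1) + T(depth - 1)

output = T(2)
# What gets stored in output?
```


T(2)
= 1 + T(1) + T(1)
= 1 + 2 * T(1)
T(k) = 2^(k+1) - 1
T(0) = 1
T(1) = 3
T(2) = 7
T(2) = 2^3 - 1 = 7


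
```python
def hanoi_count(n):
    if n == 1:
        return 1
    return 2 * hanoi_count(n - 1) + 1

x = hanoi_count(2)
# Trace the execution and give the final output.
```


hanoi_count(2)
= 2 * hanoi_count(1) + 1
Now compute bottom-up:
hanoi_count(1) = 1
hanoi_count(2) = 2 * 1 + 1 = 3
= 3


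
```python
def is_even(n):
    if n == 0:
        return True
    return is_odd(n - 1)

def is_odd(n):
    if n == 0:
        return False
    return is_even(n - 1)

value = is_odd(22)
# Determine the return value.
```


is_odd(22)
= is_even(21)
= is_odd(20)
= is_even(19)
= is_odd(18)
= is_even(17)
= is_odd(16)
= is_even(15)
= is_odd(14)
= is_even(13)
= is_odd(12)
= is_even(11)
= is_odd(10)
= is_even(9)
= is_odd(8)
= is_even(7)
= is_odd(6)
= is_even(5)
= is_odd(4)
= is_even(3)
= is_odd(2)
= is_even(1)
= is_odd(0)
n == 0: return False
= False


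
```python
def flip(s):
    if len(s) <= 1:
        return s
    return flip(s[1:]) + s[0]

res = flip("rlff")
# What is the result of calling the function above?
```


flip("rlff")
= flip("lff") + "r"
= flip("ff") + "l" + "r"
= flip("f") + "f" + "l" + "r"
= "f" + "f" + "l" + "r"
= "fflr"


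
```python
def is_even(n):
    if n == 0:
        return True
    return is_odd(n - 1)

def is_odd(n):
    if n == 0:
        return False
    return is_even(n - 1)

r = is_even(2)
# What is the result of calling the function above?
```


is_even(2)
= is_odd(1)
= is_even(0)
n == 0: return True
= True


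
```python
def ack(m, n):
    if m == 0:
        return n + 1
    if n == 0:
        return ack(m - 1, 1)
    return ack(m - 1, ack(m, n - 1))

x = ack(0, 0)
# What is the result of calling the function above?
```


ack(0, 0)
m == 0: return 0 + 1 = 1
= 1


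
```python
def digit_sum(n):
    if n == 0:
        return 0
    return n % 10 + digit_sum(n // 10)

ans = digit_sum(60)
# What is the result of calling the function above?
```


digit_sum(60)
= 0 + digit_sum(6)
= 0 + 6 + digit_sum(0)
= 0 + 6 + 0
= 6


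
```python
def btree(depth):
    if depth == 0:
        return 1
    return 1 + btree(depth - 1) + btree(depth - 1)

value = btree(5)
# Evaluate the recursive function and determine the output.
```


btree(5)
= 1 + btree(4) + btree(4)
= 1 + 2 * btree(4)
btree(k) = 2^(k+1) - 1
btree(0) = 1
btree(1) = 3
btree(2) = 7
btree(3) = 15
btree(4) = 31
btree(5) = 2^6 - 1 = 63


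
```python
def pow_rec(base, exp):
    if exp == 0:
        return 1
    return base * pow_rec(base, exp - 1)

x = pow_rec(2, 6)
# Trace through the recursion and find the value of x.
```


pow_rec(2, 6)
= 2 * pow_rec(2, 5)
= 2 * 2 * pow_rec(2, 4)
= 2 * 2 * 2 * pow_rec(2, 3)
= 2 * 2 * 2 * 2 * pow_rec(2, 2)
= 2 * 2 * 2 * 2 * 2 * pow_rec(2, 1)
= 2 * 2 * 2 * 2 * 2 * 2 * pow_rec(2, 0)
= 2 * 2 * 2 * 2 * 2 * 2 * 1
= 64


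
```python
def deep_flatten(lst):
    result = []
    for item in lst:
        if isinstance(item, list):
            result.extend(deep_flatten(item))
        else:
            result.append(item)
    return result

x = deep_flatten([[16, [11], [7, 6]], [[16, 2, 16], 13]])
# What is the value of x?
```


deep_flatten([[16, [11], [7, 6]], [[16, 2, 16], 13]])
Processing each element:
  [16, [11], [7, 6]] is a list -> deep_flatten recursively -> [16, 11, 7, 6]
  [[16, 2, 16], 13] is a list -> deep_flatten recursively -> [16, 2, 16, 13]
= [16, 11, 7, 6, 16, 2, 16, 13]


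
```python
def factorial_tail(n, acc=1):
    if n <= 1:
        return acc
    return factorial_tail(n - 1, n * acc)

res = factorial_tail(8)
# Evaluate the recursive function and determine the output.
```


factorial_tail(8, 1)
= factorial_tail(7, 8 * 1) = factorial_tail(7, 8)
= factorial_tail(6, 7 * 8) = factorial_tail(6, 56)
= factorial_tail(5, 6 * 56) = factorial_tail(5, 336)
= factorial_tail(4, 5 * 336) = factorial_tail(4, 1680)
= factorial_tail(3, 4 * 1680) = factorial_tail(3, 6720)
= factorial_tail(2, 3 * 6720) = factorial_tail(2, 20160)
= factorial_tail(1, 2 * 20160) = factorial_tail(1, 40320)
n <= 1, return acc = 40320


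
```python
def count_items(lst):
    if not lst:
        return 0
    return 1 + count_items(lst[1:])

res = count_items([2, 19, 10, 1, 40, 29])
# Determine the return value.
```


count_items([2, 19, 10, 1, 40, 29])
= 1 + count_items([19, 10, 1, 40, 29])
= 1 + 1 + count_items([10, 1, 40, 29])
= 1 + 1 + 1 + count_items([1, 40, 29])
= 1 + 1 + 1 + 1 + count_items([40, 29])
= 1 + 1 + 1 + 1 + 1 + count_items([29])
= 1 + 1 + 1 + 1 + 1 + 1 + count_items([])
= 1 + 1 + 1 + 1 + 1 + 1 + 0
= 6


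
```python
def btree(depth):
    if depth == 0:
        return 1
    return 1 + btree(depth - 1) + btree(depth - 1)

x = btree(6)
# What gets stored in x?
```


btree(6)
= 1 + btree(5) + btree(5)
= 1 + 2 * btree(5)
btree(k) = 2^(k+1) - 1
btree(0) = 1
btree(1) = 3
btree(2) = 7
btree(3) = 15
btree(4) = 31
btree(6) = 2^7 - 1 = 127


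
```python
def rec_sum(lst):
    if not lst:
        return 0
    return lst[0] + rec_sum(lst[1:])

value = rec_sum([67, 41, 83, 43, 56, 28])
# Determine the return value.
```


rec_sum([67, 41, 83, 43, 56, 28])
= 67 + rec_sum([41, 83, 43, 56, 28])
= 67 + 41 + rec_sum([83, 43, 56, 28])
= 67 + 41 + 83 + rec_sum([43, 56, 28])
= 67 + 41 + 83 + 43 + rec_sum([56, 28])
= 67 + 41 + 83 + 43 + 56 + rec_sum([28])
= 67 + 41 + 83 + 43 + 56 + 28 + rec_sum([])
= 67 + 41 + 83 + 43 + 56 + 28 + 0
= 318


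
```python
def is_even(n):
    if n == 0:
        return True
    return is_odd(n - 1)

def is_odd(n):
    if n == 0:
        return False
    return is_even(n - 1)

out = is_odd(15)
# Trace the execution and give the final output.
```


is_odd(15)
= is_even(14)
= is_odd(13)
= is_even(12)
= is_odd(11)
= is_even(10)
= is_odd(9)
= is_even(8)
= is_odd(7)
= is_even(6)
= is_odd(5)
= is_even(4)
= is_odd(3)
= is_even(2)
= is_odd(1)
= is_even(0)
n == 0: return True
= True


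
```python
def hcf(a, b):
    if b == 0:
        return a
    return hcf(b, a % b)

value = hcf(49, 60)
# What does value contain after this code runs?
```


hcf(49, 60)
= hcf(60, 49 % 60) = hcf(60, 49)
= hcf(49, 60 % 49) = hcf(49, 11)
= hcf(11, 49 % 11) = hcf(11, 5)
= hcf(5, 11 % 5) = hcf(5, 1)
= hcf(1, 5 % 1) = hcf(1, 0)
b == 0, return a = 1


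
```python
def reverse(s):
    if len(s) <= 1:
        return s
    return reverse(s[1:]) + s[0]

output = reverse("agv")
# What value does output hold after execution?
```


reverse("agv")
= reverse("gv") + "a"
= reverse("v") + "g" + "a"
= "v" + "g" + "a"
= "vga"


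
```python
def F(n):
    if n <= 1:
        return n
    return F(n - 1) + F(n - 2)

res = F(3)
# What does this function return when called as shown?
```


F(3)
= F(2) + F(1)
Computing bottom-up: F(0)=0, F(1)=1, F(2)=1, F(3)=2
= 2


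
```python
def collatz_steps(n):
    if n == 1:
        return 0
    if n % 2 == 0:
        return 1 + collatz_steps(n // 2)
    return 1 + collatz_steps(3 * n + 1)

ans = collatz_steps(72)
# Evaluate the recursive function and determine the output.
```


collatz_steps(72)
72 is even -> collatz_steps(36)
36 is even -> collatz_steps(18)
18 is even -> collatz_steps(9)
9 is odd -> 3*9+1 = 28 -> collatz_steps(28)
28 is even -> collatz_steps(14)
14 is even -> collatz_steps(7)
7 is odd -> 3*7+1 = 22 -> collatz_steps(22)
22 is even -> collatz_steps(11)
11 is odd -> 3*11+1 = 34 -> collatz_steps(34)
34 is even -> collatz_steps(17)
17 is odd -> 3*17+1 = 52 -> collatz_steps(52)
52 is even -> collatz_steps(26)
26 is even -> collatz_steps(13)
13 is odd -> 3*13+1 = 40 -> collatz_steps(40)
40 is even -> collatz_steps(20)
20 is even -> collatz_steps(10)
10 is even -> collatz_steps(5)
5 is odd -> 3*5+1 = 16 -> collatz_steps(16)
16 is even -> collatz_steps(8)
8 is even -> collatz_steps(4)
4 is even -> collatz_steps(2)
2 is even -> collatz_steps(1)
Reached 1 after 22 steps
= 22


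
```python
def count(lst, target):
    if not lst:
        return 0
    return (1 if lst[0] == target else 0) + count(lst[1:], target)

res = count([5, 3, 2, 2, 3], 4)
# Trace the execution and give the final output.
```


count([5, 3, 2, 2, 3], 4)
lst[0]=5 != 4: 0 + count([3, 2, 2, 3], 4)
lst[0]=3 != 4: 0 + count([2, 2, 3], 4)
lst[0]=2 != 4: 0 + count([2, 3], 4)
lst[0]=2 != 4: 0 + count([3], 4)
lst[0]=3 != 4: 0 + count([], 4)
= 0


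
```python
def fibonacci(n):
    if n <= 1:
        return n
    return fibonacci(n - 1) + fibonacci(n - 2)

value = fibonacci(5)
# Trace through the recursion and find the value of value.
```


fibonacci(5)
= fibonacci(4) + fibonacci(3)
= (fibonacci(3) + fibonacci(2)) + fibonacci(3)
Computing bottom-up: fibonacci(0)=0, fibonacci(1)=1, fibonacci(2)=1, fibonacci(3)=2, fibonacci(4)=3, fibonacci(5)=5
= 5


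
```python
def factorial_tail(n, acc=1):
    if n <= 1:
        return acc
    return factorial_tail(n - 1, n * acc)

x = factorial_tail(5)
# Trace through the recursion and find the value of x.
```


factorial_tail(5, 1)
= factorial_tail(4, 5 * 1) = factorial_tail(4, 5)
= factorial_tail(3, 4 * 5) = factorial_tail(3, 20)
= factorial_tail(2, 3 * 20) = factorial_tail(2, 60)
= factorial_tail(1, 2 * 60) = factorial_tail(1, 120)
n <= 1, return acc = 120


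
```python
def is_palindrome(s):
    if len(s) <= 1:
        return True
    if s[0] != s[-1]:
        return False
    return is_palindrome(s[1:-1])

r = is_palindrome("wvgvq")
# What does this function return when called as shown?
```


is_palindrome("wvgvq")
"wvgvq": s[0]='w' != s[-1]='q' -> False
= False


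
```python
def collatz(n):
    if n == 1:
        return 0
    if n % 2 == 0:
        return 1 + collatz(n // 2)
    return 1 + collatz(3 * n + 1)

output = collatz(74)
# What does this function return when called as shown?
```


collatz(74)
74 is even -> collatz(37)
37 is odd -> 3*37+1 = 112 -> collatz(112)
112 is even -> collatz(56)
56 is even -> collatz(28)
28 is even -> collatz(14)
14 is even -> collatz(7)
7 is odd -> 3*7+1 = 22 -> collatz(22)
22 is even -> collatz(11)
11 is odd -> 3*11+1 = 34 -> collatz(34)
34 is even -> collatz(17)
17 is odd -> 3*17+1 = 52 -> collatz(52)
52 is even -> collatz(26)
26 is even -> collatz(13)
13 is odd -> 3*13+1 = 40 -> collatz(40)
40 is even -> collatz(20)
20 is even -> collatz(10)
10 is even -> collatz(5)
5 is odd -> 3*5+1 = 16 -> collatz(16)
16 is even -> collatz(8)
8 is even -> collatz(4)
4 is even -> collatz(2)
2 is even -> collatz(1)
Reached 1 after 22 steps
= 22


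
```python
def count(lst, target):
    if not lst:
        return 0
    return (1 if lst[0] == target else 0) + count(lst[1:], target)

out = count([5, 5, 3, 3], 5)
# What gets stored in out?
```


count([5, 5, 3, 3], 5)
lst[0]=5 == 5: 1 + count([5, 3, 3], 5)
lst[0]=5 == 5: 1 + count([3, 3], 5)
lst[0]=3 != 5: 0 + count([3], 5)
lst[0]=3 != 5: 0 + count([], 5)
= 2


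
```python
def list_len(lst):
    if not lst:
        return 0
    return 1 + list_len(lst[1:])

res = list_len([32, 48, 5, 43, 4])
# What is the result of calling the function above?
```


list_len([32, 48, 5, 43, 4])
= 1 + list_len([48, 5, 43, 4])
= 1 + 1 + list_len([5, 43, 4])
= 1 + 1 + 1 + list_len([43, 4])
= 1 + 1 + 1 + 1 + list_len([4])
= 1 + 1 + 1 + 1 + 1 + list_len([])
= 1 + 1 + 1 + 1 + 1 + 0
= 5


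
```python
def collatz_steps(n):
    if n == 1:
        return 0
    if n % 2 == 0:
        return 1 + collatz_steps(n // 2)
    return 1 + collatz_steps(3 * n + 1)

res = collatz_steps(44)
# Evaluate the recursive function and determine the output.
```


collatz_steps(44)
44 is even -> collatz_steps(22)
22 is even -> collatz_steps(11)
11 is odd -> 3*11+1 = 34 -> collatz_steps(34)
34 is even -> collatz_steps(17)
17 is odd -> 3*17+1 = 52 -> collatz_steps(52)
52 is even -> collatz_steps(26)
26 is even -> collatz_steps(13)
13 is odd -> 3*13+1 = 40 -> collatz_steps(40)
40 is even -> collatz_steps(20)
20 is even -> collatz_steps(10)
10 is even -> collatz_steps(5)
5 is odd -> 3*5+1 = 16 -> collatz_steps(16)
16 is even -> collatz_steps(8)
8 is even -> collatz_steps(4)
4 is even -> collatz_steps(2)
2 is even -> collatz_steps(1)
Reached 1 after 16 steps
= 16


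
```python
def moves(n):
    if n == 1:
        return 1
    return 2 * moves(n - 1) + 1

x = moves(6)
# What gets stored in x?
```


moves(6)
= 2 * moves(5) + 1
= 2 * (2 * moves(4) + 1) + 1
= 2 * (2 * (2 * moves(3) + 1) + 1) + 1
= 2 * (2 * (2 * (2 * moves(2) + 1) + 1) + 1) + 1
= 2 * (2 * (2 * (2 * (2 * moves(1) + 1) + 1) + 1) + 1) + 1
Now compute bottom-up:
moves(1) = 1
moves(2) = 2 * 1 + 1 = 3
moves(3) = 2 * 3 + 1 = 7
moves(4) = 2 * 7 + 1 = 15
moves(5) = 2 * 15 + 1 = 31
moves(6) = 2 * 31 + 1 = 63
= 63


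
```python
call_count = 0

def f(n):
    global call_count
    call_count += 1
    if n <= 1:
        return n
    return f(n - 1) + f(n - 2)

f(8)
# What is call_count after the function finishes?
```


f(8) calls f(7) and f(6); each non-base call branches into two more.
Let C(k) = total number of calls made by f(k), including the call to f(k) itself.
Base cases: C(0) = 1, C(1) = 1
Recurrence: C(k) = 1 + C(k-1) + C(k-2)
  C(2) = 1 + C(1) + C(0) = 1 + 1 + 1 = 3
  C(3) = 1 + C(2) + C(1) = 1 + 3 + 1 = 5
  C(4) = 1 + C(3) + C(2) = 1 + 5 + 3 = 9
  C(5) = 1 + C(4) + C(3) = 1 + 9 + 5 = 15
  C(6) = 1 + C(5) + C(4) = 1 + 15 + 9 = 25
  C(7) = 1 + C(6) + C(5) = 1 + 25 + 15 = 41
  C(8) = 1 + C(7) + C(6) = 1 + 41 + 25 = 67
Total calls = C(8) = 67


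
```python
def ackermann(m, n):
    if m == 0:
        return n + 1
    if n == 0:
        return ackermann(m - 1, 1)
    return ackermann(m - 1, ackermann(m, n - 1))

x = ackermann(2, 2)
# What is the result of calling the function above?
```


ackermann(2, 2)
= ackermann(1, ackermann(2, 1))
First compute ackermann(2, 1) = 5
= ackermann(1, 5)
= 7


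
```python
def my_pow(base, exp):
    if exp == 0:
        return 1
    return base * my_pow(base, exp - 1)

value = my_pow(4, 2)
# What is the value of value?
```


my_pow(4, 2)
= 4 * my_pow(4, 1)
= 4 * 4 * my_pow(4, 0)
= 4 * 4 * 1
= 16


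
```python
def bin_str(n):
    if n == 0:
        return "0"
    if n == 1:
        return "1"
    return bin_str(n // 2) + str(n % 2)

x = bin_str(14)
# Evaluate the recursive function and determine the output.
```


bin_str(14)
= bin_str(7) + "0"
= bin_str(3) + "1" + "0"
= bin_str(1) + "1" + "1" + "0"
= "1" + "1" + "1" + "0"
= "1110"


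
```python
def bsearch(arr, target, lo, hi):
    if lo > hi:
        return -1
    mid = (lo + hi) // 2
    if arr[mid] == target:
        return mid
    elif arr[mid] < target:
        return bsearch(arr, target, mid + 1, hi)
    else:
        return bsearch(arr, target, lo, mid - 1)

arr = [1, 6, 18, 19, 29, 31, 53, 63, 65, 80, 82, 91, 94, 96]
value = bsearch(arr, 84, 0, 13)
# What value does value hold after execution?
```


bsearch(arr, 84, 0, 13)
lo=0, hi=13, mid=6, arr[mid]=53
53 < 84, search right half
lo=7, hi=13, mid=10, arr[mid]=82
82 < 84, search right half
lo=11, hi=13, mid=12, arr[mid]=94
94 > 84, search left half
lo=11, hi=11, mid=11, arr[mid]=91
91 > 84, search left half
lo > hi, target not found, return -1
= -1


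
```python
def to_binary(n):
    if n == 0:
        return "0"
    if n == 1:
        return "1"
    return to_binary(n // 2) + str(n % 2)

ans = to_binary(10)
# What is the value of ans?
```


to_binary(10)
= to_binary(5) + "0"
= to_binary(2) + "1" + "0"
= to_binary(1) + "0" + "1" + "0"
= "1" + "0" + "1" + "0"
= "1010"


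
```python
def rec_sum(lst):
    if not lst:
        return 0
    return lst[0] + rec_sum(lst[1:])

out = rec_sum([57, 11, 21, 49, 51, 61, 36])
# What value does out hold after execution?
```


rec_sum([57, 11, 21, 49, 51, 61, 36])
= 57 + rec_sum([11, 21, 49, 51, 61, 36])
= 57 + 11 + rec_sum([21, 49, 51, 61, 36])
= 57 + 11 + 21 + rec_sum([49, 51, 61, 36])
= 57 + 11 + 21 + 49 + rec_sum([51, 61, 36])
= 57 + 11 + 21 + 49 + 51 + rec_sum([61, 36])
= 57 + 11 + 21 + 49 + 51 + 61 + rec_sum([36])
= 57 + 11 + 21 + 49 + 51 + 61 + 36 + rec_sum([])
= 57 + 11 + 21 + 49 + 51 + 61 + 36 + 0
= 286


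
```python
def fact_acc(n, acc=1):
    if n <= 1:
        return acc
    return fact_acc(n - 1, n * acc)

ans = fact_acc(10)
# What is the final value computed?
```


fact_acc(10, 1)
= fact_acc(9, 10 * 1) = fact_acc(9, 10)
= fact_acc(8, 9 * 10) = fact_acc(8, 90)
= fact_acc(7, 8 * 90) = fact_acc(7, 720)
= fact_acc(6, 7 * 720) = fact_acc(6, 5040)
= fact_acc(5, 6 * 5040) = fact_acc(5, 30240)
= fact_acc(4, 5 * 30240) = fact_acc(4, 151200)
= fact_acc(3, 4 * 151200) = fact_acc(3, 604800)
= fact_acc(2, 3 * 604800) = fact_acc(2, 1814400)
= fact_acc(1, 2 * 1814400) = fact_acc(1, 3628800)
n <= 1, return acc = 3628800


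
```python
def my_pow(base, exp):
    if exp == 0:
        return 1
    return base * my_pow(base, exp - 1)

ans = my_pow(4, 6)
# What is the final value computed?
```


my_pow(4, 6)
= 4 * my_pow(4, 5)
= 4 * 4 * my_pow(4, 4)
= 4 * 4 * 4 * my_pow(4, 3)
= 4 * 4 * 4 * 4 * my_pow(4, 2)
= 4 * 4 * 4 * 4 * 4 * my_pow(4, 1)
= 4 * 4 * 4 * 4 * 4 * 4 * my_pow(4, 0)
= 4 * 4 * 4 * 4 * 4 * 4 * 1
= 4096


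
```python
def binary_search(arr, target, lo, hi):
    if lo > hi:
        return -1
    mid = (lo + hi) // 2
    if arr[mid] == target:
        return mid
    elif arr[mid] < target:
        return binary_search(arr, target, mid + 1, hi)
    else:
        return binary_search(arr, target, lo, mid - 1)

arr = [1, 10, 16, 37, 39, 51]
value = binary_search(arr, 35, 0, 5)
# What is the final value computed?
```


binary_search(arr, 35, 0, 5)
lo=0, hi=5, mid=2, arr[mid]=16
16 < 35, search right half
lo=3, hi=5, mid=4, arr[mid]=39
39 > 35, search left half
lo=3, hi=3, mid=3, arr[mid]=37
37 > 35, search left half
lo > hi, target not found, return -1
= -1


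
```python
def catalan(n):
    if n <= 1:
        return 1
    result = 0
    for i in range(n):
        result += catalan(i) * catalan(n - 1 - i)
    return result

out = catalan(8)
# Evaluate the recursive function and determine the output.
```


catalan(8)
= sum of catalan(i) * catalan(8-1-i) for i in 0..7
First compute sub-values bottom-up:
  catalan(0) = 1, catalan(1) = 1
  catalan(2) = 1*1 + 1*1 = 2
  catalan(3) = 1*2 + 1*1 + 2*1 = 5
  catalan(4) = 1*5 + 1*2 + 2*1 + 5*1 = 14
  catalan(5) = 1*14 + 1*5 + 2*2 + 5*1 + 14*1 = 42
  catalan(6) = 1*42 + 1*14 + 2*5 + 5*2 + 14*1 + 42*1 = 132
  catalan(7) = 1*132 + 1*42 + 2*14 + 5*5 + 14*2 + 42*1 + 132*1 = 429
Now catalan(8):
  catalan(0)*catalan(7) = 1*429 = 429
  catalan(1)*catalan(6) = 1*132 = 132
  catalan(2)*catalan(5) = 2*42 = 84
  catalan(3)*catalan(4) = 5*14 = 70
  catalan(4)*catalan(3) = 14*5 = 70
  catalan(5)*catalan(2) = 42*2 = 84
  catalan(6)*catalan(1) = 132*1 = 132
  catalan(7)*catalan(0) = 429*1 = 429
= 429 + 132 + 84 + 70 + 70 + 84 + 132 + 429
= 1430


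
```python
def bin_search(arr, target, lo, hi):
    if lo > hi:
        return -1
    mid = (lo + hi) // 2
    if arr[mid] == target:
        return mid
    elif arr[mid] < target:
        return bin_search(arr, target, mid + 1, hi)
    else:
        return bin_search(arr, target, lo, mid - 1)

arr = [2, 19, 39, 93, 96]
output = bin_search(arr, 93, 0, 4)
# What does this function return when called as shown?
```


bin_search(arr, 93, 0, 4)
lo=0, hi=4, mid=2, arr[mid]=39
39 < 93, search right half
lo=3, hi=4, mid=3, arr[mid]=93
arr[3] == 93, found at index 3
= 3


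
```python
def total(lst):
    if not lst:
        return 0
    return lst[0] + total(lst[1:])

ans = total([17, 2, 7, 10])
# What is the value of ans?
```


total([17, 2, 7, 10])
= 17 + total([2, 7, 10])
= 17 + 2 + total([7, 10])
= 17 + 2 + 7 + total([10])
= 17 + 2 + 7 + 10 + total([])
= 17 + 2 + 7 + 10 + 0
= 36


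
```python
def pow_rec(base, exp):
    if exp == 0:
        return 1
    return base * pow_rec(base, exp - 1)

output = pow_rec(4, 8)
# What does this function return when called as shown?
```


pow_rec(4, 8)
= 4 * pow_rec(4, 7)
= 4 * 4 * pow_rec(4, 6)
= 4 * 4 * 4 * pow_rec(4, 5)
= 4 * 4 * 4 * 4 * pow_rec(4, 4)
= 4 * 4 * 4 * 4 * 4 * pow_rec(4, 3)
= 4 * 4 * 4 * 4 * 4 * 4 * pow_rec(4, 2)
= 4 * 4 * 4 * 4 * 4 * 4 * 4 * pow_rec(4, 1)
= 4 * 4 * 4 * 4 * 4 * 4 * 4 * 4 * pow_rec(4, 0)
= 4 * 4 * 4 * 4 * 4 * 4 * 4 * 4 * 1
= 65536


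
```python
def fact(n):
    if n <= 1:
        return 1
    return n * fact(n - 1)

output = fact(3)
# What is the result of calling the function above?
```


fact(3)
= 3 * fact(2)
= 3 * 2 * fact(1)
= 3 * 2 * 1
= 6


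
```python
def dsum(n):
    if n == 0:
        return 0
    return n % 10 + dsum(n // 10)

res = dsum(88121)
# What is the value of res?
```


dsum(88121)
= 1 + dsum(8812)
= 1 + 2 + dsum(881)
= 1 + 2 + 1 + dsum(88)
= 1 + 2 + 1 + 8 + dsum(8)
= 1 + 2 + 1 + 8 + 8 + dsum(0)
= 1 + 2 + 1 + 8 + 8 + 0
= 20


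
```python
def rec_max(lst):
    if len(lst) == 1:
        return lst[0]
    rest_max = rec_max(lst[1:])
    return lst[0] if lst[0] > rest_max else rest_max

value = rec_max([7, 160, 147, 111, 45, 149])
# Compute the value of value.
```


rec_max([7, 160, 147, 111, 45, 149])
= compare 7 with rec_max([160, 147, 111, 45, 149])
= compare 160 with rec_max([147, 111, 45, 149])
= compare 147 with rec_max([111, 45, 149])
= compare 111 with rec_max([45, 149])
= compare 45 with rec_max([149])
Base: rec_max([149]) = 149
compare 45 with 149: max = 149
compare 111 with 149: max = 149
compare 147 with 149: max = 149
compare 160 with 149: max = 160
compare 7 with 160: max = 160
= 160


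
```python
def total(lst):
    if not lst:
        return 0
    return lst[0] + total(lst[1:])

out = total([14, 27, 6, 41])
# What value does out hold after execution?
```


total([14, 27, 6, 41])
= 14 + total([27, 6, 41])
= 14 + 27 + total([6, 41])
= 14 + 27 + 6 + total([41])
= 14 + 27 + 6 + 41 + total([])
= 14 + 27 + 6 + 41 + 0
= 88


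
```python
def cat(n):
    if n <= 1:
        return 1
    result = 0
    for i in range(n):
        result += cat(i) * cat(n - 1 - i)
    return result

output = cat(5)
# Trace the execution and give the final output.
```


cat(5)
= sum of cat(i) * cat(5-1-i) for i in 0..4
First compute sub-values bottom-up:
  cat(0) = 1, cat(1) = 1
  cat(2) = 1*1 + 1*1 = 2
  cat(3) = 1*2 + 1*1 + 2*1 = 5
  cat(4) = 1*5 + 1*2 + 2*1 + 5*1 = 14
Now cat(5):
  cat(0)*cat(4) = 1*14 = 14
  cat(1)*cat(3) = 1*5 = 5
  cat(2)*cat(2) = 2*2 = 4
  cat(3)*cat(1) = 5*1 = 5
  cat(4)*cat(0) = 14*1 = 14
= 14 + 5 + 4 + 5 + 14
= 42


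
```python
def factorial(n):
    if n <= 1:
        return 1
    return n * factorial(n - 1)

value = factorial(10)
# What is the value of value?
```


factorial(10)
= 10 * factorial(9)
= 10 * 9 * factorial(8)
= 10 * 9 * 8 * factorial(7)
= 10 * 9 * 8 * 7 * factorial(6)
= 10 * 9 * 8 * 7 * 6 * factorial(5)
= 10 * 9 * 8 * 7 * 6 * 5 * factorial(4)
= 10 * 9 * 8 * 7 * 6 * 5 * 4 * factorial(3)
= 10 * 9 * 8 * 7 * 6 * 5 * 4 * 3 * factorial(2)
= 10 * 9 * 8 * 7 * 6 * 5 * 4 * 3 * 2 * factorial(1)
= 10 * 9 * 8 * 7 * 6 * 5 * 4 * 3 * 2 * 1
= 3628800


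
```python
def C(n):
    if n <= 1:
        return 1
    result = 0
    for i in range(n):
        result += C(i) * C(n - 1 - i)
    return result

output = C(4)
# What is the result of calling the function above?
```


C(4)
= sum of C(i) * C(4-1-i) for i in 0..3
First compute sub-values bottom-up:
  C(0) = 1, C(1) = 1
  C(2) = 1*1 + 1*1 = 2
  C(3) = 1*2 + 1*1 + 2*1 = 5
Now C(4):
  C(0)*C(3) = 1*5 = 5
  C(1)*C(2) = 1*2 = 2
  C(2)*C(1) = 2*1 = 2
  C(3)*C(0) = 5*1 = 5
= 5 + 2 + 2 + 5
= 14


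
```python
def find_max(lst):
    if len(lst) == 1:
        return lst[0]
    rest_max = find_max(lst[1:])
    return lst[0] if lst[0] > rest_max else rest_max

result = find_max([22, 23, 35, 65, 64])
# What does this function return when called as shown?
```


find_max([22, 23, 35, 65, 64])
= compare 22 with find_max([23, 35, 65, 64])
= compare 23 with find_max([35, 65, 64])
= compare 35 with find_max([65, 64])
= compare 65 with find_max([64])
Base: find_max([64]) = 64
compare 65 with 64: max = 65
compare 35 with 65: max = 65
compare 23 with 65: max = 65
compare 22 with 65: max = 65
= 65


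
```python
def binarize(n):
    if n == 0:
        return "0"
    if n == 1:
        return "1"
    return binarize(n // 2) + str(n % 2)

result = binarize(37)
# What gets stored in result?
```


binarize(37)
= binarize(18) + "1"
= binarize(9) + "0" + "1"
= binarize(4) + "1" + "0" + "1"
= binarize(2) + "0" + "1" + "0" + "1"
= binarize(1) + "0" + "0" + "1" + "0" + "1"
= "1" + "0" + "0" + "1" + "0" + "1"
= "100101"


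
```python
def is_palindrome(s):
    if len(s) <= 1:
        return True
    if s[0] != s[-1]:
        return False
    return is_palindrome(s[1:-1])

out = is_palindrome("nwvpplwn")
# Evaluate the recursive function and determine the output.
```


is_palindrome("nwvpplwn")
"nwvpplwn": s[0]='n' == s[-1]='n' -> is_palindrome("wvpplw")
"wvpplw": s[0]='w' == s[-1]='w' -> is_palindrome("vppl")
"vppl": s[0]='v' != s[-1]='l' -> False
= False


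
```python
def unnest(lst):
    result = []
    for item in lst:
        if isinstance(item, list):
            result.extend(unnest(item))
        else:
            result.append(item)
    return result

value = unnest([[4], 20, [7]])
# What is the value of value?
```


unnest([[4], 20, [7]])
Processing each element:
  [4] is a list -> unnest recursively -> [4]
  20 is not a list -> append 20
  [7] is a list -> unnest recursively -> [7]
= [4, 20, 7]


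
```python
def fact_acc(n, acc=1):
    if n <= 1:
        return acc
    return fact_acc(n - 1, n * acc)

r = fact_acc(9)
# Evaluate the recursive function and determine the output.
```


fact_acc(9, 1)
= fact_acc(8, 9 * 1) = fact_acc(8, 9)
= fact_acc(7, 8 * 9) = fact_acc(7, 72)
= fact_acc(6, 7 * 72) = fact_acc(6, 504)
= fact_acc(5, 6 * 504) = fact_acc(5, 3024)
= fact_acc(4, 5 * 3024) = fact_acc(4, 15120)
= fact_acc(3, 4 * 15120) = fact_acc(3, 60480)
= fact_acc(2, 3 * 60480) = fact_acc(2, 181440)
= fact_acc(1, 2 * 181440) = fact_acc(1, 362880)
n <= 1, return acc = 362880


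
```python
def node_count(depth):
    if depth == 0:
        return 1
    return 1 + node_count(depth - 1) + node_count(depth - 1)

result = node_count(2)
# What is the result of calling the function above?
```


node_count(2)
= 1 + node_count(1) + node_count(1)
= 1 + 2 * node_count(1)
node_count(k) = 2^(k+1) - 1
node_count(0) = 1
node_count(1) = 3
node_count(2) = 7
node_count(2) = 2^3 - 1 = 7


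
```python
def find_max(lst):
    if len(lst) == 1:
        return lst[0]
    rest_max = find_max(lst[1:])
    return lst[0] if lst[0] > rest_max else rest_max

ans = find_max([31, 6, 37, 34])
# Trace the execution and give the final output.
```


find_max([31, 6, 37, 34])
= compare 31 with find_max([6, 37, 34])
= compare 6 with find_max([37, 34])
= compare 37 with find_max([34])
Base: find_max([34]) = 34
compare 37 with 34: max = 37
compare 6 with 37: max = 37
compare 31 with 37: max = 37
= 37


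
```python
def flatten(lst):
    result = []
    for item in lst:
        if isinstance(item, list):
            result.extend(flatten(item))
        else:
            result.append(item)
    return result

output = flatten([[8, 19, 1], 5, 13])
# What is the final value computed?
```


flatten([[8, 19, 1], 5, 13])
Processing each element:
  [8, 19, 1] is a list -> flatten recursively -> [8, 19, 1]
  5 is not a list -> append 5
  13 is not a list -> append 13
= [8, 19, 1, 5, 13]


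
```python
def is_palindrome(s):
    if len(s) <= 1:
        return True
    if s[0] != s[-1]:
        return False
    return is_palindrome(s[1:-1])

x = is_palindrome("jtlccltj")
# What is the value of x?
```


is_palindrome("jtlccltj")
"jtlccltj": s[0]='j' == s[-1]='j' -> is_palindrome("tlcclt")
"tlcclt": s[0]='t' == s[-1]='t' -> is_palindrome("lccl")
"lccl": s[0]='l' == s[-1]='l' -> is_palindrome("cc")
"cc": s[0]='c' == s[-1]='c' -> is_palindrome("")
"": len <= 1 -> True
= True


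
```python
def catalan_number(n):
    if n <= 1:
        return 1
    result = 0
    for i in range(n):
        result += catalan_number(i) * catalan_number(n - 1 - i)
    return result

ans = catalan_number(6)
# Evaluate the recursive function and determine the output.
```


catalan_number(6)
= sum of catalan_number(i) * catalan_number(6-1-i) for i in 0..5
First compute sub-values bottom-up:
  catalan_number(0) = 1, catalan_number(1) = 1
  catalan_number(2) = 1*1 + 1*1 = 2
  catalan_number(3) = 1*2 + 1*1 + 2*1 = 5
  catalan_number(4) = 1*5 + 1*2 + 2*1 + 5*1 = 14
  catalan_number(5) = 1*14 + 1*5 + 2*2 + 5*1 + 14*1 = 42
Now catalan_number(6):
  catalan_number(0)*catalan_number(5) = 1*42 = 42
  catalan_number(1)*catalan_number(4) = 1*14 = 14
  catalan_number(2)*catalan_number(3) = 2*5 = 10
  catalan_number(3)*catalan_number(2) = 5*2 = 10
  catalan_number(4)*catalan_number(1) = 14*1 = 14
  catalan_number(5)*catalan_number(0) = 42*1 = 42
= 42 + 14 + 10 + 10 + 14 + 42
= 132


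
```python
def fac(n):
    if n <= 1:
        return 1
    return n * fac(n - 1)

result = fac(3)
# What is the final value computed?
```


fac(3)
= 3 * fac(2)
= 3 * 2 * fac(1)
= 3 * 2 * 1
= 6


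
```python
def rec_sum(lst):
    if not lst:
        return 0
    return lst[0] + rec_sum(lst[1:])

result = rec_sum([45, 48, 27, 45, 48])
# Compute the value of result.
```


rec_sum([45, 48, 27, 45, 48])
= 45 + rec_sum([48, 27, 45, 48])
= 45 + 48 + rec_sum([27, 45, 48])
= 45 + 48 + 27 + rec_sum([45, 48])
= 45 + 48 + 27 + 45 + rec_sum([48])
= 45 + 48 + 27 + 45 + 48 + rec_sum([])
= 45 + 48 + 27 + 45 + 48 + 0
= 213


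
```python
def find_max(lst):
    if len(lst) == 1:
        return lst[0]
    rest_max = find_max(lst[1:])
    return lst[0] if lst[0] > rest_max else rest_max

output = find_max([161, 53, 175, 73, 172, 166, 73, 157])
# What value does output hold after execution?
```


find_max([161, 53, 175, 73, 172, 166, 73, 157])
= compare 161 with find_max([53, 175, 73, 172, 166, 73, 157])
= compare 53 with find_max([175, 73, 172, 166, 73, 157])
= compare 175 with find_max([73, 172, 166, 73, 157])
= compare 73 with find_max([172, 166, 73, 157])
= compare 172 with find_max([166, 73, 157])
= compare 166 with find_max([73, 157])
= compare 73 with find_max([157])
Base: find_max([157]) = 157
compare 73 with 157: max = 157
compare 166 with 157: max = 166
compare 172 with 166: max = 172
compare 73 with 172: max = 172
compare 175 with 172: max = 175
compare 53 with 175: max = 175
compare 161 with 175: max = 175
= 175


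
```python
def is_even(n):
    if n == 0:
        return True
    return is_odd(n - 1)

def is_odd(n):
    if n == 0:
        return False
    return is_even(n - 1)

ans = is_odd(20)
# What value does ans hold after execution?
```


is_odd(20)
= is_even(19)
= is_odd(18)
= is_even(17)
= is_odd(16)
= is_even(15)
= is_odd(14)
= is_even(13)
= is_odd(12)
= is_even(11)
= is_odd(10)
= is_even(9)
= is_odd(8)
= is_even(7)
= is_odd(6)
= is_even(5)
= is_odd(4)
= is_even(3)
= is_odd(2)
= is_even(1)
= is_odd(0)
n == 0: return False
= False


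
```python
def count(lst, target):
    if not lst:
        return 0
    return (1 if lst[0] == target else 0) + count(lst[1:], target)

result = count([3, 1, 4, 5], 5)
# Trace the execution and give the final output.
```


count([3, 1, 4, 5], 5)
lst[0]=3 != 5: 0 + count([1, 4, 5], 5)
lst[0]=1 != 5: 0 + count([4, 5], 5)
lst[0]=4 != 5: 0 + count([5], 5)
lst[0]=5 == 5: 1 + count([], 5)
= 1


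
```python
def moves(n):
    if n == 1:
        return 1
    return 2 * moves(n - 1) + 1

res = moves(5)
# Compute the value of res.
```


moves(5)
= 2 * moves(4) + 1
= 2 * (2 * moves(3) + 1) + 1
= 2 * (2 * (2 * moves(2) + 1) + 1) + 1
= 2 * (2 * (2 * (2 * moves(1) + 1) + 1) + 1) + 1
Now compute bottom-up:
moves(1) = 1
moves(2) = 2 * 1 + 1 = 3
moves(3) = 2 * 3 + 1 = 7
moves(4) = 2 * 7 + 1 = 15
moves(5) = 2 * 15 + 1 = 31
= 31


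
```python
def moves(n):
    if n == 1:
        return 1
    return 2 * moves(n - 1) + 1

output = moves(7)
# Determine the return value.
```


moves(7)
= 2 * moves(6) + 1
= 2 * (2 * moves(5) + 1) + 1
= 2 * (2 * (2 * moves(4) + 1) + 1) + 1
= 2 * (2 * (2 * (2 * moves(3) + 1) + 1) + 1) + 1
= 2 * (2 * (2 * (2 * (2 * moves(2) + 1) + 1) + 1) + 1) + 1
= 2 * (2 * (2 * (2 * (2 * (2 * moves(1) + 1) + 1) + 1) + 1) + 1) + 1
Now compute bottom-up:
moves(1) = 1
moves(2) = 2 * 1 + 1 = 3
moves(3) = 2 * 3 + 1 = 7
moves(4) = 2 * 7 + 1 = 15
moves(5) = 2 * 15 + 1 = 31
moves(6) = 2 * 31 + 1 = 63
moves(7) = 2 * 63 + 1 = 127
= 127


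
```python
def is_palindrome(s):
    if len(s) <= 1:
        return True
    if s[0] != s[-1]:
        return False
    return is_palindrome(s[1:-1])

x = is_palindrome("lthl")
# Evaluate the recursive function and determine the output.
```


is_palindrome("lthl")
"lthl": s[0]='l' == s[-1]='l' -> is_palindrome("th")
"th": s[0]='t' != s[-1]='h' -> False
= False


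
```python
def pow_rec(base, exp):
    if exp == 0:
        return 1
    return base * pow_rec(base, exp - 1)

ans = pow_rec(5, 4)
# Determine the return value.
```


pow_rec(5, 4)
= 5 * pow_rec(5, 3)
= 5 * 5 * pow_rec(5, 2)
= 5 * 5 * 5 * pow_rec(5, 1)
= 5 * 5 * 5 * 5 * pow_rec(5, 0)
= 5 * 5 * 5 * 5 * 1
= 625


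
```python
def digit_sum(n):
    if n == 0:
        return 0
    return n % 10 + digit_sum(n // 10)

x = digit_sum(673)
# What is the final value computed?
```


digit_sum(673)
= 3 + digit_sum(67)
= 3 + 7 + digit_sum(6)
= 3 + 7 + 6 + digit_sum(0)
= 3 + 7 + 6 + 0
= 16


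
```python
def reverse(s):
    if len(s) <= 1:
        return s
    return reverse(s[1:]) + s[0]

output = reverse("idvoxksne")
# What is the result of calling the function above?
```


reverse("idvoxksne")
= reverse("dvoxksne") + "i"
= reverse("voxksne") + "d" + "i"
= reverse("oxksne") + "v" + "d" + "i"
= reverse("xksne") + "o" + "v" + "d" + "i"
= reverse("ksne") + "x" + "o" + "v" + "d" + "i"
= reverse("sne") + "k" + "x" + "o" + "v" + "d" + "i"
= reverse("ne") + "s" + "k" + "x" + "o" + "v" + "d" + "i"
= reverse("e") + "n" + "s" + "k" + "x" + "o" + "v" + "d" + "i"
= "e" + "n" + "s" + "k" + "x" + "o" + "v" + "d" + "i"
= "enskxovdi"


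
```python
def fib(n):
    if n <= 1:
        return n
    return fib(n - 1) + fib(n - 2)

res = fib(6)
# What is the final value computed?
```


fib(6)
= fib(5) + fib(4)
= (fib(4) + fib(3)) + fib(4)
Computing bottom-up: fib(0)=0, fib(1)=1, fib(2)=1, fib(3)=2, fib(4)=3, fib(5)=5, fib(6)=8
= 8


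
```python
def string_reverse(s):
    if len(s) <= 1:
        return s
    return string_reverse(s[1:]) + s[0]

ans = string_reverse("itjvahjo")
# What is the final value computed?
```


string_reverse("itjvahjo")
= string_reverse("tjvahjo") + "i"
= string_reverse("jvahjo") + "t" + "i"
= string_reverse("vahjo") + "j" + "t" + "i"
= string_reverse("ahjo") + "v" + "j" + "t" + "i"
= string_reverse("hjo") + "a" + "v" + "j" + "t" + "i"
= string_reverse("jo") + "h" + "a" + "v" + "j" + "t" + "i"
= string_reverse("o") + "j" + "h" + "a" + "v" + "j" + "t" + "i"
= "o" + "j" + "h" + "a" + "v" + "j" + "t" + "i"
= "ojhavjti"


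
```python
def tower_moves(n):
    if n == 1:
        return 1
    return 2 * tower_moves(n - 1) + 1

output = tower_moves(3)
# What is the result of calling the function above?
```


tower_moves(3)
= 2 * tower_moves(2) + 1
= 2 * (2 * tower_moves(1) + 1) + 1
Now compute bottom-up:
tower_moves(1) = 1
tower_moves(2) = 2 * 1 + 1 = 3
tower_moves(3) = 2 * 3 + 1 = 7
= 7


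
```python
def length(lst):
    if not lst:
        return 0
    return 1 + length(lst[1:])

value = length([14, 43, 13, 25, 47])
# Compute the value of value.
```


length([14, 43, 13, 25, 47])
= 1 + length([43, 13, 25, 47])
= 1 + 1 + length([13, 25, 47])
= 1 + 1 + 1 + length([25, 47])
= 1 + 1 + 1 + 1 + length([47])
= 1 + 1 + 1 + 1 + 1 + length([])
= 1 + 1 + 1 + 1 + 1 + 0
= 5


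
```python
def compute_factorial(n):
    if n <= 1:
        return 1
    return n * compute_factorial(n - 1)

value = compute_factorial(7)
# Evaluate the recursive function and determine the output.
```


compute_factorial(7)
= 7 * compute_factorial(6)
= 7 * 6 * compute_factorial(5)
= 7 * 6 * 5 * compute_factorial(4)
= 7 * 6 * 5 * 4 * compute_factorial(3)
= 7 * 6 * 5 * 4 * 3 * compute_factorial(2)
= 7 * 6 * 5 * 4 * 3 * 2 * compute_factorial(1)
= 7 * 6 * 5 * 4 * 3 * 2 * 1
= 5040


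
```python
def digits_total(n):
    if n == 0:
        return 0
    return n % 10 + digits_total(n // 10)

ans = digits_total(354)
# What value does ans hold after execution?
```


digits_total(354)
= 4 + digits_total(35)
= 4 + 5 + digits_total(3)
= 4 + 5 + 3 + digits_total(0)
= 4 + 5 + 3 + 0
= 12


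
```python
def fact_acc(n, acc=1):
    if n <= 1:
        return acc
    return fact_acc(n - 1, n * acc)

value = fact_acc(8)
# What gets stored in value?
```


fact_acc(8, 1)
= fact_acc(7, 8 * 1) = fact_acc(7, 8)
= fact_acc(6, 7 * 8) = fact_acc(6, 56)
= fact_acc(5, 6 * 56) = fact_acc(5, 336)
= fact_acc(4, 5 * 336) = fact_acc(4, 1680)
= fact_acc(3, 4 * 1680) = fact_acc(3, 6720)
= fact_acc(2, 3 * 6720) = fact_acc(2, 20160)
= fact_acc(1, 2 * 20160) = fact_acc(1, 40320)
n <= 1, return acc = 40320
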